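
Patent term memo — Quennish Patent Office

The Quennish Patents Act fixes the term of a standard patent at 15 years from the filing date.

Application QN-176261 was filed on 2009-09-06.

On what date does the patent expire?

September 6, 2024

Filing date + 15 years → 6 September 2024.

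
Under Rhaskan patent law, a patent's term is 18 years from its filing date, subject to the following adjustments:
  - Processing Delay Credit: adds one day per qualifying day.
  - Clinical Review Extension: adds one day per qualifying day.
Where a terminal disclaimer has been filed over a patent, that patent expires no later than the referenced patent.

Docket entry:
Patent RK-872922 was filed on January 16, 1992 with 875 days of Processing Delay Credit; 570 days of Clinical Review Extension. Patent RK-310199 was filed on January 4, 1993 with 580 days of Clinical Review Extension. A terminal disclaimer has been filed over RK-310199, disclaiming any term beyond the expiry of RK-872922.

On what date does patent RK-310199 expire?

August 6, 2012

Natural term of RK-310199:
  Base: filing + 18 years → 4 January 2011.
  Clinical Review Extension: +580 days → 6 August 2012.
Expiry of referenced patent RK-872922:
  Base: filing + 18 years → 16 January 2010.
  Processing Delay Credit: +875 days → 9 June 2012.
  Clinical Review Extension: +570 days → 31 December 2013.
Terminal disclaimer: RK-310199 expires on the earlier of 6 August 2012 and 31 December 2013.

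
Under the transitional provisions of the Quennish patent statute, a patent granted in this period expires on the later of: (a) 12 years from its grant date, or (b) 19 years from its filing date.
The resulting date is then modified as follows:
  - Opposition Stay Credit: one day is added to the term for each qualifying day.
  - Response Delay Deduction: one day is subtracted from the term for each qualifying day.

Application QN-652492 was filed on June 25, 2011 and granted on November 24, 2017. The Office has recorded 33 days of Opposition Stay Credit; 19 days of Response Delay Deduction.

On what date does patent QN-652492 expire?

July 9, 2030

(a) grant + 12 years → 24 November 2029.
(b) filing + 19 years → 25 June 2030.
Later of the two: 25 June 2030.
Opposition Stay Credit: +33 days → 28 July 2030.
Response Delay Deduction: −19 days → 9 July 2030.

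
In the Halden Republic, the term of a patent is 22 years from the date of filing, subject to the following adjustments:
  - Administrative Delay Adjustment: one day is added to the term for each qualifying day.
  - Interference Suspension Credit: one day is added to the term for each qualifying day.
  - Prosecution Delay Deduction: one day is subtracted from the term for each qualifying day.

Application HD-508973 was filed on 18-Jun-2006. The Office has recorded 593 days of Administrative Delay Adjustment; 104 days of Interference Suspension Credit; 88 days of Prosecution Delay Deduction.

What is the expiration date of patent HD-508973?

Base term: filing date + 22 years → 18 June 2028.
Administrative Delay Adjustment: +593 days → 1 February 2030.
Interference Suspension Credit: +104 days → 16 May 2030.
Prosecution Delay Deduction: −88 days → 17 February 2030.

February 17, 2030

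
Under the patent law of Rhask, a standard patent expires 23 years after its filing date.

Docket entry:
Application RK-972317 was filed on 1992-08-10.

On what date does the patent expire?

2015-08-10

Filing date + 23 years → 10 August 2015.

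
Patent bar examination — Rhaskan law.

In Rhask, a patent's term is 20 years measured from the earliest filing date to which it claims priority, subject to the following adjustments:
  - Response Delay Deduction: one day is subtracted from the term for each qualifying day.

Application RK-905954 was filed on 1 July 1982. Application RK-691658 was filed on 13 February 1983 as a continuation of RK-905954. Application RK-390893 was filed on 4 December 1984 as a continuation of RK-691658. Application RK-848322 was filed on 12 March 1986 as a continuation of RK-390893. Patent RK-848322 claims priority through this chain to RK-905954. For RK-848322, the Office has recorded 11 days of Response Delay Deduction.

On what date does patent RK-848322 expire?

Earliest priority filing: 1 July 1982.
Base term: 1 July 1982 + 20 years → 1 July 2002.
Response Delay Deduction: −11 days → 20 June 2002.

2002-06-20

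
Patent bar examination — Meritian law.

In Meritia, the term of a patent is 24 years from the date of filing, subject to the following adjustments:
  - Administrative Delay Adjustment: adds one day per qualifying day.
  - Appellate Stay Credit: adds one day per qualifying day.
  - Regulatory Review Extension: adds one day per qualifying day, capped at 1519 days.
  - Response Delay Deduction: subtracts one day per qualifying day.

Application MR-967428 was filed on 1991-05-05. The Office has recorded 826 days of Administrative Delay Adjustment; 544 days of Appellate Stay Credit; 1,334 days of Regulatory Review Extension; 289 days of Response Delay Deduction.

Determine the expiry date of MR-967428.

2021-12-14

Base term: filing date + 24 years → 5 May 2015.
Administrative Delay Adjustment: +826 days → 8 August 2017.
Appellate Stay Credit: +544 days → 3 February 2019.
Regulatory Review Extension: 1334 days (within the 1519-day cap) → +1334 days → 29 September 2022.
Response Delay Deduction: −289 days → 14 December 2021.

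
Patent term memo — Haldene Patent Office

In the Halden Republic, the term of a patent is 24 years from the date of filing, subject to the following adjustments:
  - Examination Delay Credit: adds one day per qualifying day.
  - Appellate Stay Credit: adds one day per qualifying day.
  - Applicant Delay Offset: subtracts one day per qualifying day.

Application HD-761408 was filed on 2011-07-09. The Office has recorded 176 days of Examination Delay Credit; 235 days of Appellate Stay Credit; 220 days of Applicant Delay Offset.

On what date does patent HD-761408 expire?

Base term: filing date + 24 years → 9 July 2035.
Examination Delay Credit: +176 days → 1 January 2036.
Appellate Stay Credit: +235 days → 23 August 2036.
Applicant Delay Offset: −220 days → 16 January 2036.

2036-01-16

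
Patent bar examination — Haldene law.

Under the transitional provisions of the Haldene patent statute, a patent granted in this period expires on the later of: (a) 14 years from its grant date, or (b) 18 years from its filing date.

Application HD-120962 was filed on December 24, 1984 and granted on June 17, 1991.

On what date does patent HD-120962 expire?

(a) grant + 14 years → 17 June 2005.
(b) filing + 18 years → 24 December 2002.
Later of the two: 17 June 2005.

2005-06-17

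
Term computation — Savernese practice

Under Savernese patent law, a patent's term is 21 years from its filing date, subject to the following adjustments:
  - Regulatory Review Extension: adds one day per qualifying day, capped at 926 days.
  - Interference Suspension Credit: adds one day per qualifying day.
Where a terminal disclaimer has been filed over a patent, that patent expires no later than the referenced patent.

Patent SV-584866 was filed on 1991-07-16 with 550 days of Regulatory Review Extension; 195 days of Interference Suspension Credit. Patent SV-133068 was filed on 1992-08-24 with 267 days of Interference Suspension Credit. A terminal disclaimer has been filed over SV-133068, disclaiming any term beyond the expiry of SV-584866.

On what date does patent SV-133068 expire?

2014-05-18

Natural term of SV-133068:
  Base: filing + 21 years → 24 August 2013.
  Interference Suspension Credit: +267 days → 18 May 2014.
Expiry of referenced patent SV-584866:
  Base: filing + 21 years → 16 July 2012.
  Regulatory Review Extension: 550 days (within the 926-day cap) → +550 days → 17 January 2014.
  Interference Suspension Credit: +195 days → 31 July 2014.
Terminal disclaimer: SV-133068 expires on the earlier of 18 May 2014 and 31 July 2014.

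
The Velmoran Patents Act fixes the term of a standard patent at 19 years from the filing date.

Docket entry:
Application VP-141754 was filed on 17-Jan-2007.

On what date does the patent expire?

Filing date + 19 years → 17 January 2026.

January 17, 2026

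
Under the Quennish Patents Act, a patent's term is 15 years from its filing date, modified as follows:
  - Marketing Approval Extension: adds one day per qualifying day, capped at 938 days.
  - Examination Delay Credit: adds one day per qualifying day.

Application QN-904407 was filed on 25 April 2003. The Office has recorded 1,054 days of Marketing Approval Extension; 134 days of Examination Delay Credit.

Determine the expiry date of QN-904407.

Base term: filing date + 15 years → 25 April 2018.
Marketing Approval Extension: 1054 days claimed exceeds the 938-day cap, so +938 days → 18 November 2020.
Examination Delay Credit: +134 days → 1 April 2021.

2021-04-01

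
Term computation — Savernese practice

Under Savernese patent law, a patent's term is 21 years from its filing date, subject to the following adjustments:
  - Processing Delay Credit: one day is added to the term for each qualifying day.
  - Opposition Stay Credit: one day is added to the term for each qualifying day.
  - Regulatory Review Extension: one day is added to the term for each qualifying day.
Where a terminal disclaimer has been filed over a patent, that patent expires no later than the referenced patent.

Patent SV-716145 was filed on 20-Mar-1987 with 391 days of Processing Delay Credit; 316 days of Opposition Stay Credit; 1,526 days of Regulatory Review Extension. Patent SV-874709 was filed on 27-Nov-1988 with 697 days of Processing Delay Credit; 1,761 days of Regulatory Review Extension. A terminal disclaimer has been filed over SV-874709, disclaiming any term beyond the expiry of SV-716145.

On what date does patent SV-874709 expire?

2014-05-01

Natural term of SV-874709:
  Base: filing + 21 years → 27 November 2009.
  Processing Delay Credit: +697 days → 25 October 2011.
  Regulatory Review Extension: +1761 days → 20 August 2016.
Expiry of referenced patent SV-716145:
  Base: filing + 21 years → 20 March 2008.
  Processing Delay Credit: +391 days → 15 April 2009.
  Opposition Stay Credit: +316 days → 25 February 2010.
  Regulatory Review Extension: +1526 days → 1 May 2014.
Terminal disclaimer: SV-874709 expires on the earlier of 20 August 2016 and 1 May 2014.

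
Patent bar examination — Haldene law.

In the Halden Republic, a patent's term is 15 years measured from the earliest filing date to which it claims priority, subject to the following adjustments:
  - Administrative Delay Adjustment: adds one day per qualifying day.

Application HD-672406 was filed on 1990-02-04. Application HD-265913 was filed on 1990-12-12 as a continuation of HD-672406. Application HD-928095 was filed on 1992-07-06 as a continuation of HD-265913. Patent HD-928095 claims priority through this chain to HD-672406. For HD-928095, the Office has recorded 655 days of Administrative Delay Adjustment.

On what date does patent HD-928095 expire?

Earliest priority filing: 4 February 1990.
Base term: 4 February 1990 + 15 years → 4 February 2005.
Administrative Delay Adjustment: +655 days → 21 November 2006.

November 21, 2006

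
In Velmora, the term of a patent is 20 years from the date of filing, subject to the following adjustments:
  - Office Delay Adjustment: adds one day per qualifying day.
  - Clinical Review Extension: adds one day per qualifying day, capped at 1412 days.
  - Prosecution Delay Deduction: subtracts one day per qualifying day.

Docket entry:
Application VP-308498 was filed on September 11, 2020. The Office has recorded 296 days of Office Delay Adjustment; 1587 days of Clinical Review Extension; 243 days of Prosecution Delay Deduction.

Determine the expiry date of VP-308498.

September 15, 2044

Base term: filing date + 20 years → 11 September 2040.
Office Delay Adjustment: +296 days → 4 July 2041.
Clinical Review Extension: 1587 days claimed exceeds the 1412-day cap, so +1412 days → 16 May 2045.
Prosecution Delay Deduction: −243 days → 15 September 2044.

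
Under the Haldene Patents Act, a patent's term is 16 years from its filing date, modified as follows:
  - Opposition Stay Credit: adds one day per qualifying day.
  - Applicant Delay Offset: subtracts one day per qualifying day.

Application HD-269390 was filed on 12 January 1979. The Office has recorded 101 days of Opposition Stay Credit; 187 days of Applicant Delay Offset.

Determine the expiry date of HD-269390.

October 18, 1994

Base term: filing date + 16 years → 12 January 1995.
Opposition Stay Credit: +101 days → 23 April 1995.
Applicant Delay Offset: −187 days → 18 October 1994.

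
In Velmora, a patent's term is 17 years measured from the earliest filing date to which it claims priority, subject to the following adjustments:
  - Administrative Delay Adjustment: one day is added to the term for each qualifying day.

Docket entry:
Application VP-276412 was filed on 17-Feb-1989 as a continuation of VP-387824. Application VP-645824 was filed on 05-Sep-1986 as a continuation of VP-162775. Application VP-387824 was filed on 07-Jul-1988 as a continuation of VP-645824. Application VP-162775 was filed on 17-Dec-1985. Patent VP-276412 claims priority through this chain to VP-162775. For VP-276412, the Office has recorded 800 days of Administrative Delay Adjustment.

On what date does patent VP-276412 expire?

Earliest priority filing: 17 December 1985.
Base term: 17 December 1985 + 17 years → 17 December 2002.
Administrative Delay Adjustment: +800 days → 24 February 2005.

2005-02-24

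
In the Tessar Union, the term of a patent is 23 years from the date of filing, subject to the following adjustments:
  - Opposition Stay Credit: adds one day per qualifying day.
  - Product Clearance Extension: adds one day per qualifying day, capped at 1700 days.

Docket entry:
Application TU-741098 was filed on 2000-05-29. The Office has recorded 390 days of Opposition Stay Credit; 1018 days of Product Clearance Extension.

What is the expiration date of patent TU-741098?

Base term: filing date + 23 years → 29 May 2023.
Opposition Stay Credit: +390 days → 22 June 2024.
Product Clearance Extension: 1018 days (within the 1700-day cap) → +1018 days → 6 April 2027.

2027-04-06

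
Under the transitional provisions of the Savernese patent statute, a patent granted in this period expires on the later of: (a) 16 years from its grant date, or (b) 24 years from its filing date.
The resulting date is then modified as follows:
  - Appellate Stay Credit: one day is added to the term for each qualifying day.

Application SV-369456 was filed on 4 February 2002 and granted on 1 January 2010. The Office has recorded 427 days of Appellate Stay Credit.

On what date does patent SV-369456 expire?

2027-04-07

(a) grant + 16 years → 1 January 2026.
(b) filing + 24 years → 4 February 2026.
Later of the two: 4 February 2026.
Appellate Stay Credit: +427 days → 7 April 2027.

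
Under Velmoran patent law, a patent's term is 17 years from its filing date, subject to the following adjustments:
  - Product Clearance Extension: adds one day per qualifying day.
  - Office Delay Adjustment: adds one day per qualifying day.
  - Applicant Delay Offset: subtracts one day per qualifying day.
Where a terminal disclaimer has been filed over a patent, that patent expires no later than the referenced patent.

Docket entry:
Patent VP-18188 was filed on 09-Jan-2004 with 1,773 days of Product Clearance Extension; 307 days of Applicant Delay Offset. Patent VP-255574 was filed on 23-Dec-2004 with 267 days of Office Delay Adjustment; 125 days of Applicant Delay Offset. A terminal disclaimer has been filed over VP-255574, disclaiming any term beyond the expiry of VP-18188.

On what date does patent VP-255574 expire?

Natural term of VP-255574:
  Base: filing + 17 years → 23 December 2021.
  Office Delay Adjustment: +267 days → 16 September 2022.
  Applicant Delay Offset: −125 days → 14 May 2022.
Expiry of referenced patent VP-18188:
  Base: filing + 17 years → 9 January 2021.
  Product Clearance Extension: +1773 days → 17 November 2025.
  Applicant Delay Offset: −307 days → 14 January 2025.
Terminal disclaimer: VP-255574 expires on the earlier of 14 May 2022 and 14 January 2025.

2022-05-14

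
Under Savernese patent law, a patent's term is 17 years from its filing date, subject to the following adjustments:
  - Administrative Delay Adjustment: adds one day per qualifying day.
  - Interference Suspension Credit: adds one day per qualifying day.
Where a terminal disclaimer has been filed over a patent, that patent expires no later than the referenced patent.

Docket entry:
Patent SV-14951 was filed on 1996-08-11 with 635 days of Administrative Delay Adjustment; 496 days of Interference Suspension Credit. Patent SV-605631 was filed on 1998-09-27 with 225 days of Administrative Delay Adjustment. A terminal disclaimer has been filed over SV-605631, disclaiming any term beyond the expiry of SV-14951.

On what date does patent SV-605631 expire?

2016-05-09

Natural term of SV-605631:
  Base: filing + 17 years → 27 September 2015.
  Administrative Delay Adjustment: +225 days → 9 May 2016.
Expiry of referenced patent SV-14951:
  Base: filing + 17 years → 11 August 2013.
  Administrative Delay Adjustment: +635 days → 8 May 2015.
  Interference Suspension Credit: +496 days → 15 September 2016.
Terminal disclaimer: SV-605631 expires on the earlier of 9 May 2016 and 15 September 2016.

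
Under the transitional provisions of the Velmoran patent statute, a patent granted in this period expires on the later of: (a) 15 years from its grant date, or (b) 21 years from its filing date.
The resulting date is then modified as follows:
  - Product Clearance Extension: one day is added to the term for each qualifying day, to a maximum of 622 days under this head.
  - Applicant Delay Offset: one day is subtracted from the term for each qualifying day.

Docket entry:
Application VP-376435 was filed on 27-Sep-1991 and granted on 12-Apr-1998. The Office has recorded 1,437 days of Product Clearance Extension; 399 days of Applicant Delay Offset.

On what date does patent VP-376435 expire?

2013-11-21

(a) grant + 15 years → 12 April 2013.
(b) filing + 21 years → 27 September 2012.
Later of the two: 12 April 2013.
Product Clearance Extension: 1437 days claimed exceeds the 622-day cap, so +622 days → 25 December 2014.
Applicant Delay Offset: −399 days → 21 November 2013.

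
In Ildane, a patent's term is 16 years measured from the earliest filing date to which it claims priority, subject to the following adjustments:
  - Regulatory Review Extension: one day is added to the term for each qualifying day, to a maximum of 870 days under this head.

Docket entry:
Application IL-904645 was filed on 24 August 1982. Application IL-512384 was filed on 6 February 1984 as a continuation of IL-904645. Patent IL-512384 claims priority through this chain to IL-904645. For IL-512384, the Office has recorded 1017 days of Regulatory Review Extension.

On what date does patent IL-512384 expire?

Earliest priority filing: 24 August 1982.
Base term: 24 August 1982 + 16 years → 24 August 1998.
Regulatory Review Extension: 1017 days claimed exceeds the 870-day cap, so +870 days → 10 January 2001.

January 10, 2001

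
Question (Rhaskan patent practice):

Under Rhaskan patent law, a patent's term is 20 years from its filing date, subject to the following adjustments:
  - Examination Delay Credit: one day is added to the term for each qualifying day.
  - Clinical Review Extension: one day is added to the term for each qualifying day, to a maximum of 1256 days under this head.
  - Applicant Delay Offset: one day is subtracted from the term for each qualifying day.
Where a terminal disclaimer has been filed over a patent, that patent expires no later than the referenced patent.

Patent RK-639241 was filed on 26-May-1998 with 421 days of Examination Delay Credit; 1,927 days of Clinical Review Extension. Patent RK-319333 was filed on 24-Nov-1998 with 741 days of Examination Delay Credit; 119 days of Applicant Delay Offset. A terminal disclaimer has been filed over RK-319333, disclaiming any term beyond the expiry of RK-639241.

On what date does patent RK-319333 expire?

Natural term of RK-319333:
  Base: filing + 20 years → 24 November 2018.
  Examination Delay Credit: +741 days → 4 December 2020.
  Applicant Delay Offset: −119 days → 7 August 2020.
Expiry of referenced patent RK-639241:
  Base: filing + 20 years → 26 May 2018.
  Examination Delay Credit: +421 days → 21 July 2019.
  Clinical Review Extension: 1927 days claimed exceeds the 1256-day cap, so +1256 days → 28 December 2022.
Terminal disclaimer: RK-319333 expires on the earlier of 7 August 2020 and 28 December 2022.

August 7, 2020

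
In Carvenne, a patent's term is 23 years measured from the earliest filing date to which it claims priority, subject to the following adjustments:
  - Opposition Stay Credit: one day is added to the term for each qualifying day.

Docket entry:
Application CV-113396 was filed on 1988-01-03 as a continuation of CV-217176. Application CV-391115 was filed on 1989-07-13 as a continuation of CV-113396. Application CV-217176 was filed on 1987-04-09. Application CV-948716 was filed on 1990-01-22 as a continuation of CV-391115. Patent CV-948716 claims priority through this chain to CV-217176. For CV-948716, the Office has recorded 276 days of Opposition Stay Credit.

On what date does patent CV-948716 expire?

2011-01-10

Earliest priority filing: 9 April 1987.
Base term: 9 April 1987 + 23 years → 9 April 2010.
Opposition Stay Credit: +276 days → 10 January 2011.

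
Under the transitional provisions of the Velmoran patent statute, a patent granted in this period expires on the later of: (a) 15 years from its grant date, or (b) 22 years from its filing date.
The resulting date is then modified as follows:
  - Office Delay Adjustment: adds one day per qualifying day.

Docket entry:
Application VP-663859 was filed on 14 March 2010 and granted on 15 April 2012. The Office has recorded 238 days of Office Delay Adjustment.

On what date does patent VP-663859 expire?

November 7, 2032

(a) grant + 15 years → 15 April 2027.
(b) filing + 22 years → 14 March 2032.
Later of the two: 14 March 2032.
Office Delay Adjustment: +238 days → 7 November 2032.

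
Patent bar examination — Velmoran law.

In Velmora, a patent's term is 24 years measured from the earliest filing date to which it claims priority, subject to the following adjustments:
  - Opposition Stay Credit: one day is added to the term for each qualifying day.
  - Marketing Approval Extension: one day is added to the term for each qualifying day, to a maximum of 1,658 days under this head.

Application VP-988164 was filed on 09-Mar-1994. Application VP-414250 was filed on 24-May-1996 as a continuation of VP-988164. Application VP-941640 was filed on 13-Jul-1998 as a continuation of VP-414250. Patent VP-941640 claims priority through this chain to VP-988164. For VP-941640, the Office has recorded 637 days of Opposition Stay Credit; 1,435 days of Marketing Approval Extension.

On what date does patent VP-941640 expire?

November 10, 2023

Earliest priority filing: 9 March 1994.
Base term: 9 March 1994 + 24 years → 9 March 2018.
Opposition Stay Credit: +637 days → 6 December 2019.
Marketing Approval Extension: 1435 days (within the 1658-day cap) → +1435 days → 10 November 2023.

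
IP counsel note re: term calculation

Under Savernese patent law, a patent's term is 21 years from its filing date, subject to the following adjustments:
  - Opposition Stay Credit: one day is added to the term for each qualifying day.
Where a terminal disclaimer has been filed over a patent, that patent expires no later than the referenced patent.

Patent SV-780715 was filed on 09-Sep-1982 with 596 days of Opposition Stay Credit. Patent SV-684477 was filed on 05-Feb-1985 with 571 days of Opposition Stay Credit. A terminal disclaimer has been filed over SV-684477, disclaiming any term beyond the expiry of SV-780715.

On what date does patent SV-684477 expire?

2005-04-27

Natural term of SV-684477:
  Base: filing + 21 years → 5 February 2006.
  Opposition Stay Credit: +571 days → 30 August 2007.
Expiry of referenced patent SV-780715:
  Base: filing + 21 years → 9 September 2003.
  Opposition Stay Credit: +596 days → 27 April 2005.
Terminal disclaimer: SV-684477 expires on the earlier of 30 August 2007 and 27 April 2005.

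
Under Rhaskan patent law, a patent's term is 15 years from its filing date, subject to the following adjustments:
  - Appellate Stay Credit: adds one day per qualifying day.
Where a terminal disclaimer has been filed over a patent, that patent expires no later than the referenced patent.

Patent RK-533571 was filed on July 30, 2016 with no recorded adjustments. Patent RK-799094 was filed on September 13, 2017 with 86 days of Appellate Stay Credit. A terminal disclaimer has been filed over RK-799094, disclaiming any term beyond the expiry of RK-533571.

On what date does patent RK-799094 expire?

2031-07-30

Natural term of RK-799094:
  Base: filing + 15 years → 13 September 2032.
  Appellate Stay Credit: +86 days → 8 December 2032.
Expiry of referenced patent RK-533571:
  Base: filing + 15 years → 30 July 2031.
Terminal disclaimer: RK-799094 expires on the earlier of 8 December 2032 and 30 July 2031.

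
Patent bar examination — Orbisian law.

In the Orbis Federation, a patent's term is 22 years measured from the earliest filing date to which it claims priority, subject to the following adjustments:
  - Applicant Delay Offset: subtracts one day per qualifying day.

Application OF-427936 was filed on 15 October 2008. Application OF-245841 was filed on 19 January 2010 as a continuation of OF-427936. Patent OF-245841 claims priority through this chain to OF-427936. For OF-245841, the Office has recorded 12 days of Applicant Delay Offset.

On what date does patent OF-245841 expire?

October 3, 2030

Earliest priority filing: 15 October 2008.
Base term: 15 October 2008 + 22 years → 15 October 2030.
Applicant Delay Offset: −12 days → 3 October 2030.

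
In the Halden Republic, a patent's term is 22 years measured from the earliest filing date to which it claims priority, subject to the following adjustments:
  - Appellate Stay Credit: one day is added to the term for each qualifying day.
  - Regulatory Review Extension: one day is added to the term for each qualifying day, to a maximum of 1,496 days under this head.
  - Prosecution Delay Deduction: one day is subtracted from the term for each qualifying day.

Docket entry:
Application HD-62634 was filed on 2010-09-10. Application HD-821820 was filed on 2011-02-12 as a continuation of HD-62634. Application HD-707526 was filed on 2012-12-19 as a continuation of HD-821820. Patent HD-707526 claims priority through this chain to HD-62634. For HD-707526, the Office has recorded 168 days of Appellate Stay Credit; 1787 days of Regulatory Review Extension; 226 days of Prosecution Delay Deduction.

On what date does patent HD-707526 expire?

Earliest priority filing: 10 September 2010.
Base term: 10 September 2010 + 22 years → 10 September 2032.
Appellate Stay Credit: +168 days → 25 February 2033.
Regulatory Review Extension: 1787 days claimed exceeds the 1496-day cap, so +1496 days → 1 April 2037.
Prosecution Delay Deduction: −226 days → 18 August 2036.

August 18, 2036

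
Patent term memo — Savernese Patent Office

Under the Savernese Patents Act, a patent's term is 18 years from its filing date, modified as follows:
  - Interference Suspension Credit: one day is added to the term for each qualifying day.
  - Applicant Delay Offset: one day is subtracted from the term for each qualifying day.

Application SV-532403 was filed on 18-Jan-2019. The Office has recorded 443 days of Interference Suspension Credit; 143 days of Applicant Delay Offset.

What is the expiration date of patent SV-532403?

2037-11-14

Base term: filing date + 18 years → 18 January 2037.
Interference Suspension Credit: +443 days → 6 April 2038.
Applicant Delay Offset: −143 days → 14 November 2037.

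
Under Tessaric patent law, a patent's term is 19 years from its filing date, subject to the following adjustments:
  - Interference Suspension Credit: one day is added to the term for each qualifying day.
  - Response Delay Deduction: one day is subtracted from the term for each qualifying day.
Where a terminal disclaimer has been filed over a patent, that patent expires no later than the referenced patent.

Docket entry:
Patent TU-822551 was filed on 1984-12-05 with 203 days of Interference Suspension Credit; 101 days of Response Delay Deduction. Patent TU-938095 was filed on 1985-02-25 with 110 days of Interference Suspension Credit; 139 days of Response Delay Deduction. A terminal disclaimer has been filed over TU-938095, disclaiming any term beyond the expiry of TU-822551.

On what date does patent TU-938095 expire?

2004-01-27

Natural term of TU-938095:
  Base: filing + 19 years → 25 February 2004.
  Interference Suspension Credit: +110 days → 14 June 2004.
  Response Delay Deduction: −139 days → 27 January 2004.
Expiry of referenced patent TU-822551:
  Base: filing + 19 years → 5 December 2003.
  Interference Suspension Credit: +203 days → 25 June 2004.
  Response Delay Deduction: −101 days → 16 March 2004.
Terminal disclaimer: TU-938095 expires on the earlier of 27 January 2004 and 16 March 2004.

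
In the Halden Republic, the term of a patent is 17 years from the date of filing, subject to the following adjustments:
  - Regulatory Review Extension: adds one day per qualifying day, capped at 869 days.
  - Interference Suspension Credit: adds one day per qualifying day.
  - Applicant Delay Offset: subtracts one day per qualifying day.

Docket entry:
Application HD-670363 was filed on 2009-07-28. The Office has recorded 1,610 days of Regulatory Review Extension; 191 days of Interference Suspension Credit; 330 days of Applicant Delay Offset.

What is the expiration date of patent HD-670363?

July 27, 2028

Base term: filing date + 17 years → 28 July 2026.
Regulatory Review Extension: 1610 days claimed exceeds the 869-day cap, so +869 days → 13 December 2028.
Interference Suspension Credit: +191 days → 22 June 2029.
Applicant Delay Offset: −330 days → 27 July 2028.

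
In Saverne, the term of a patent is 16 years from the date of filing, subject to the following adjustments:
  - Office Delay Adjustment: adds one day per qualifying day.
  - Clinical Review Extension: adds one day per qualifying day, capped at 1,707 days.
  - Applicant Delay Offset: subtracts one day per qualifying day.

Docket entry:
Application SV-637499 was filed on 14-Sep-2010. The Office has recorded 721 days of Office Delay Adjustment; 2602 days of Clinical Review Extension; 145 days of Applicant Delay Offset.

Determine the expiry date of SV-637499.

Base term: filing date + 16 years → 14 September 2026.
Office Delay Adjustment: +721 days → 4 September 2028.
Clinical Review Extension: 2602 days claimed exceeds the 1707-day cap, so +1707 days → 8 May 2033.
Applicant Delay Offset: −145 days → 14 December 2032.

2032-12-14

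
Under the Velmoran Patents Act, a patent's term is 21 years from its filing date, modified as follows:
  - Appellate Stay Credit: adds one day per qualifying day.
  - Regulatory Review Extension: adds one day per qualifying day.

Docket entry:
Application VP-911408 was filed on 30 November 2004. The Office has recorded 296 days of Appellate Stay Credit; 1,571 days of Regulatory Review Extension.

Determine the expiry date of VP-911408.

Base term: filing date + 21 years → 30 November 2025.
Appellate Stay Credit: +296 days → 22 September 2026.
Regulatory Review Extension: +1571 days → 10 January 2031.

January 10, 2031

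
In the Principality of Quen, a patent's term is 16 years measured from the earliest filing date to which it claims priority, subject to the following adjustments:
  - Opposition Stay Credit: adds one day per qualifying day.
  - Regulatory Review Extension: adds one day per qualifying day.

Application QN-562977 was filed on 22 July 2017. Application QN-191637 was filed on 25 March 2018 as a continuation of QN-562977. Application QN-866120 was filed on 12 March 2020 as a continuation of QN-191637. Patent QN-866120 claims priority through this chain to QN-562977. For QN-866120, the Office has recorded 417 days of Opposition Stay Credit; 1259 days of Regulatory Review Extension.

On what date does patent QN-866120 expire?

2038-02-22

Earliest priority filing: 22 July 2017.
Base term: 22 July 2017 + 16 years → 22 July 2033.
Opposition Stay Credit: +417 days → 12 September 2034.
Regulatory Review Extension: +1259 days → 22 February 2038.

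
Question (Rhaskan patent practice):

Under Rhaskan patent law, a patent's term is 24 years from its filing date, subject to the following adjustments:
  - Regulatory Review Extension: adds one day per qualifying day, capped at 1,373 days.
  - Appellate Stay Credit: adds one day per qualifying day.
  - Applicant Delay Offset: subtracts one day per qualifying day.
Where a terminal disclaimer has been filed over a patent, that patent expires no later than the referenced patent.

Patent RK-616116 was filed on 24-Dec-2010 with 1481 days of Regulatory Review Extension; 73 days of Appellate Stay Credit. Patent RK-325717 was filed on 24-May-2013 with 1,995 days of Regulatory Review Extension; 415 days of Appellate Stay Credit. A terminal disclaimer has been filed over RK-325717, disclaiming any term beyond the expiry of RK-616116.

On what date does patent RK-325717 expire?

December 9, 2038

Natural term of RK-325717:
  Base: filing + 24 years → 24 May 2037.
  Regulatory Review Extension: 1995 days claimed exceeds the 1373-day cap, so +1373 days → 25 February 2041.
  Appellate Stay Credit: +415 days → 16 April 2042.
Expiry of referenced patent RK-616116:
  Base: filing + 24 years → 24 December 2034.
  Regulatory Review Extension: 1481 days claimed exceeds the 1373-day cap, so +1373 days → 27 September 2038.
  Appellate Stay Credit: +73 days → 9 December 2038.
Terminal disclaimer: RK-325717 expires on the earlier of 16 April 2042 and 9 December 2038.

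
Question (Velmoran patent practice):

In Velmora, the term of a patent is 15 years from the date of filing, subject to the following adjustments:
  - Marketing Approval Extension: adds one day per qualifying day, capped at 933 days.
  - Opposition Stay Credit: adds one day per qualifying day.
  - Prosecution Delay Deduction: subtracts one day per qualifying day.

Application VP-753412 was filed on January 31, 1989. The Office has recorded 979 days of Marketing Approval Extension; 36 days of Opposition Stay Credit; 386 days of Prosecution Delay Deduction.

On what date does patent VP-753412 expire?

September 5, 2005

Base term: filing date + 15 years → 31 January 2004.
Marketing Approval Extension: 979 days claimed exceeds the 933-day cap, so +933 days → 21 August 2006.
Opposition Stay Credit: +36 days → 26 September 2006.
Prosecution Delay Deduction: −386 days → 5 September 2005.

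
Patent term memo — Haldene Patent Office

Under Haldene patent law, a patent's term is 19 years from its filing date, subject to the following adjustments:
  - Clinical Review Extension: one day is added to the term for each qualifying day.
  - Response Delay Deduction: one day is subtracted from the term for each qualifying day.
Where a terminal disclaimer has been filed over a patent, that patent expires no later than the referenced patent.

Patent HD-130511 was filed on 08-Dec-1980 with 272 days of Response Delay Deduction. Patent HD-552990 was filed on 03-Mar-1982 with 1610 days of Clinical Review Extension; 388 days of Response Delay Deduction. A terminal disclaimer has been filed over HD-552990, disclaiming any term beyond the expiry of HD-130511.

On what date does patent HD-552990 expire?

Natural term of HD-552990:
  Base: filing + 19 years → 3 March 2001.
  Clinical Review Extension: +1610 days → 30 July 2005.
  Response Delay Deduction: −388 days → 7 July 2004.
Expiry of referenced patent HD-130511:
  Base: filing + 19 years → 8 December 1999.
  Response Delay Deduction: −272 days → 11 March 1999.
Terminal disclaimer: HD-552990 expires on the earlier of 7 July 2004 and 11 March 1999.

March 11, 1999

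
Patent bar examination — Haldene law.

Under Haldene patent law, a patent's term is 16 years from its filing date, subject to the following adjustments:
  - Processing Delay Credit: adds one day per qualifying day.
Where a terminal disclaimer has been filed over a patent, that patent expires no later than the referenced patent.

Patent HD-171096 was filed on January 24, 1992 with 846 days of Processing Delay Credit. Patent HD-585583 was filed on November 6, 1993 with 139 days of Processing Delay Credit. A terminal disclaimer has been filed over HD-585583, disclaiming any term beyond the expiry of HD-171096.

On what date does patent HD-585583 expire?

March 25, 2010

Natural term of HD-585583:
  Base: filing + 16 years → 6 November 2009.
  Processing Delay Credit: +139 days → 25 March 2010.
Expiry of referenced patent HD-171096:
  Base: filing + 16 years → 24 January 2008.
  Processing Delay Credit: +846 days → 19 May 2010.
Terminal disclaimer: HD-585583 expires on the earlier of 25 March 2010 and 19 May 2010.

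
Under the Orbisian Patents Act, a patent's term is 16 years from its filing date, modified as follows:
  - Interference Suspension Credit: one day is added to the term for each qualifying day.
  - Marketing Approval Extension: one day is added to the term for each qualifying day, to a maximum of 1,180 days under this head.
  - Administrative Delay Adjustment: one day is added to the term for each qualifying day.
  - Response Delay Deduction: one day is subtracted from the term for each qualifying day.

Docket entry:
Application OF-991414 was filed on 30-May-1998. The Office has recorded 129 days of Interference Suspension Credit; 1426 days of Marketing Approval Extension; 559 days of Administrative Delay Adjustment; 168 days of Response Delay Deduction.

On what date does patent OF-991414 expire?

January 24, 2019

Base term: filing date + 16 years → 30 May 2014.
Interference Suspension Credit: +129 days → 6 October 2014.
Marketing Approval Extension: 1426 days claimed exceeds the 1180-day cap, so +1180 days → 29 December 2017.
Administrative Delay Adjustment: +559 days → 11 July 2019.
Response Delay Deduction: −168 days → 24 January 2019.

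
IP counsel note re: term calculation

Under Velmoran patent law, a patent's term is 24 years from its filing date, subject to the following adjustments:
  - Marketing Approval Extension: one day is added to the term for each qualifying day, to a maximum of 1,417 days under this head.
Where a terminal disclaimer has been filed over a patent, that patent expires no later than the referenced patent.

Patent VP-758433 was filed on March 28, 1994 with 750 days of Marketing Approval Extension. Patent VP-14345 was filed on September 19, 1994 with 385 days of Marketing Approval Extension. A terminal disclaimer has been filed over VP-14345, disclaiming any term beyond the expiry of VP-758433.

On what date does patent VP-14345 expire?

Natural term of VP-14345:
  Base: filing + 24 years → 19 September 2018.
  Marketing Approval Extension: 385 days (within the 1417-day cap) → +385 days → 9 October 2019.
Expiry of referenced patent VP-758433:
  Base: filing + 24 years → 28 March 2018.
  Marketing Approval Extension: 750 days (within the 1417-day cap) → +750 days → 16 April 2020.
Terminal disclaimer: VP-14345 expires on the earlier of 9 October 2019 and 16 April 2020.

October 9, 2019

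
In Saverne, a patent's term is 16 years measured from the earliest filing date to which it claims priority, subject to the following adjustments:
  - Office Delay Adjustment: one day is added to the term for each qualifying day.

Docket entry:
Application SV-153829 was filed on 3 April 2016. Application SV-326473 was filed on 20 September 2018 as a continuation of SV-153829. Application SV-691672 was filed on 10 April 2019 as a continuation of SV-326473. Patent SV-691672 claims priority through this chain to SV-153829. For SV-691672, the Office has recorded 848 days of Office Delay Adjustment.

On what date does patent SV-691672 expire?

Earliest priority filing: 3 April 2016.
Base term: 3 April 2016 + 16 years → 3 April 2032.
Office Delay Adjustment: +848 days → 30 July 2034.

2034-07-30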